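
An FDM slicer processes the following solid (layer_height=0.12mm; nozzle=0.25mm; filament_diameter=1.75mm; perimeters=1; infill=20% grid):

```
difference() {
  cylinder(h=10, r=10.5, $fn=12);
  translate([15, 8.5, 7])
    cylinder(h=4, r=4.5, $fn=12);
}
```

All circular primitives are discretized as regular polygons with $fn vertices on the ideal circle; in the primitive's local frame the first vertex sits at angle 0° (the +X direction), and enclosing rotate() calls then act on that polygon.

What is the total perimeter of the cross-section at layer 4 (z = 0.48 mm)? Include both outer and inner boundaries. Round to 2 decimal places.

65.22 mm

At z = 0.48 mm: the r=10.5 cylinder gives a regular 12-gon of circumradius 10.5 (constant along its height) (perimeter = 2·12·10.500·sin(180°/12) = 65.22 mm); the cylinder at (15, 8.5) is absent (z outside [7, 11]); Subtracting the remaining from the first: none of the subtracted shapes is present at this height, so the r=10.5 cylinder is unchanged — boundary = 65.22 mm. Overall, the cross-section is a single solid region. Total boundary length (outer) = 65.22 mm.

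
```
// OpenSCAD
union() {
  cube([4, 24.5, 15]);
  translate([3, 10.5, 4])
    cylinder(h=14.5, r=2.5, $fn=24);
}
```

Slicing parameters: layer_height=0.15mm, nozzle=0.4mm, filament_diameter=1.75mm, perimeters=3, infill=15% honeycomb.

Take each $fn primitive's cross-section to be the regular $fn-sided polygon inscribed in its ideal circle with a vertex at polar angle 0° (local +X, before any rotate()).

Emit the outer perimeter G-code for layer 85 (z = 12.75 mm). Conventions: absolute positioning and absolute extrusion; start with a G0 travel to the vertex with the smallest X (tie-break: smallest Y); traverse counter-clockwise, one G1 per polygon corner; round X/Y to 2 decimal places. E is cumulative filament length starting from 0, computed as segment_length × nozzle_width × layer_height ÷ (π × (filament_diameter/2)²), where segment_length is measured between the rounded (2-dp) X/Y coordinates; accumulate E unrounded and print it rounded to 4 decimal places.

G0 X0.00 Y0.00 Z12.75
G1 X4.00 Y0.00 E0.0998
G1 X4.00 Y8.23 E0.3051
G1 X4.25 Y8.33 E0.3118
G1 X4.77 Y8.73 E0.3282
G1 X5.17 Y9.25 E0.3445
G1 X5.41 Y9.85 E0.3606
G1 X5.50 Y10.50 E0.3770
G1 X5.41 Y11.15 E0.3934
G1 X5.17 Y11.75 E0.4095
G1 X4.77 Y12.27 E0.4259
G1 X4.25 Y12.67 E0.4422
G1 X4.00 Y12.77 E0.4490
G1 X4.00 Y24.50 E0.7416
G1 X0.00 Y24.50 E0.8413
G1 X0.00 Y0.00 E1.4525

At z = 12.75 mm: the 4×24.5 cube contributes its full rectangle; the r=2.5 cylinder at (3, 10.5) contributes a regular 24-gon of circumradius 2.5; Taking the union: the regions partially overlap (shared area 14.54 mm²), so overlapping operands fuse into one piece — 1 connected region. The outline is a single polygon with 15 vertices. Extrusion per mm of travel: 0.4 × 0.15 / (π × 0.875²) = 0.024945. Accumulating E over each segment gives final E = 1.4525.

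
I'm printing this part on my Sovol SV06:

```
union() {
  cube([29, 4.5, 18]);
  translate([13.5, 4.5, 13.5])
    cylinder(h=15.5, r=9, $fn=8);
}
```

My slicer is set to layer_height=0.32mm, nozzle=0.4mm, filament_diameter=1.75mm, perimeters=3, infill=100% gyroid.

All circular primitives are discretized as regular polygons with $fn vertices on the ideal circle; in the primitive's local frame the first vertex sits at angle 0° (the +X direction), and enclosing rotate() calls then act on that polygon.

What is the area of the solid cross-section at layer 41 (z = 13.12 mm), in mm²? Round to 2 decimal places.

At z = 13.12 mm: the 29×4.5 cube contributes its full rectangle (area 130.50 mm²); the cylinder at (13.5, 4.5) is not intersected at this z (z outside [13.5, 29]); Taking the union: only the 29×4.5 cube is present, so the union is just that shape — area = 130.50 mm². Overall, the cross-section is a single solid region. Net area = 130.50 mm².

130.50 mm²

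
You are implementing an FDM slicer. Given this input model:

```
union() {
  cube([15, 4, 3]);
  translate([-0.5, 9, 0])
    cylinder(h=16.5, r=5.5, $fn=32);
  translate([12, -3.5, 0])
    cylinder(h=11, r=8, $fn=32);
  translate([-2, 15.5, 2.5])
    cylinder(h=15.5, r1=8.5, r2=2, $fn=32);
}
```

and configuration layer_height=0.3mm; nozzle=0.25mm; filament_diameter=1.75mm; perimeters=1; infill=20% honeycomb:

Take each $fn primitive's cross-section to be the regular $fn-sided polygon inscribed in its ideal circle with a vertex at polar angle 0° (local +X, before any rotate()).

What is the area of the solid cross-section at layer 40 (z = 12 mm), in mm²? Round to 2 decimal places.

At z = 12 mm: the cube is not intersected at this z (z outside [0, 3]); the cylinder at (-0.5, 9): section is a regular 32-gon, circumradius r=5.5 (area = (32/2)·5.500²·sin(360°/32) = 94.42 mm²); the cylinder at (12, -3.5) is not intersected at this z (z outside [0, 11]); the cone at (-2, 15.5) (r1=8.5→r2=2) has section circumradius 4.516 here — a regular 32-gon (area = (32/2)·4.516²·sin(360°/32) = 63.66 mm²); Taking the union: the regions partially overlap — summed areas 158.09 mm² minus the doubly-counted overlap 16.91 mm² gives 141.18 mm² — area = 141.18 mm². Overall, the cross-section is a single solid region. Net area = 141.18 mm².

141.18 mm²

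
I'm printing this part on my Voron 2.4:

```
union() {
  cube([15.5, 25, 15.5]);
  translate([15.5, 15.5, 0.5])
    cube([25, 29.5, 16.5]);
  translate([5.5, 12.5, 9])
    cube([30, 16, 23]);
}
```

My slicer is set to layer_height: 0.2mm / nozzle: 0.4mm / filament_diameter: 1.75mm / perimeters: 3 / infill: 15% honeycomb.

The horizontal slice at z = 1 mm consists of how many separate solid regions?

1

At z = 1 mm: the 15.5×25 cube contributes its full rectangle; the 25×29.5 cube at (15.5, 15.5) contributes its full rectangle; the cube at (5.5, 12.5) does not reach this height (z outside [9, 32]); Taking the union: the 2 present regions share edge segments without overlapping in area, so areas simply add but the touching pieces fuse into one outline (the shared edge portions become interior and drop out of the boundary) — 1 connected region. The result has 1 disconnected region.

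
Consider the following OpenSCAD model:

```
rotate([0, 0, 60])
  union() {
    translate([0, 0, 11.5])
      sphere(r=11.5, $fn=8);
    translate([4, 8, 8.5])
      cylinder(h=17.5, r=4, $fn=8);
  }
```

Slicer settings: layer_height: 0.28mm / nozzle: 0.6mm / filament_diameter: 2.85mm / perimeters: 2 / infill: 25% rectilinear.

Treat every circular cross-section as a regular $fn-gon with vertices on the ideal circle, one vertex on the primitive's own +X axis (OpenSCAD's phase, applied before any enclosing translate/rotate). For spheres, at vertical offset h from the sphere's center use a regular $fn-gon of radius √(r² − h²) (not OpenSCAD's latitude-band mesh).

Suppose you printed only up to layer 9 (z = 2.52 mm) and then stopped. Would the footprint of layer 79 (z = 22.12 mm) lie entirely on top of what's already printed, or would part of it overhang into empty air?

part overhangs

Compare the two slices. At z = 2.52: the r=11.5 sphere contributes a regular 8-gon of circumradius √(11.5²−8.98²) = 7.184 (area = (8/2)·7.184²·sin(360°/8) = 145.97 mm²); the cylinder at (4, 8) is not intersected at this z (z outside [8.5, 26]); Merging all regions: only the r=11.5 sphere is present, so the union is just that shape — area = 145.97 mm²; (whole slice rotated 60° about Z — lengths, areas and connectivity unchanged). At z = 22.12: the sphere: section is a regular 8-gon, circumradius = √(r²−h²) = √(11.5²−10.62²) = 4.412 (area = (8/2)·4.412²·sin(360°/8) = 55.06 mm²); the r=4 cylinder at (4, 8) gives a regular 8-gon of circumradius 4 (constant along its height) (area = (8/2)·4.000²·sin(360°/8) = 45.25 mm²); Merging all regions: the 2 present regions are separate (no shared area or edge), so areas and boundary lengths simply add and each stays a separate island — area = 100.31 mm²; (rotated 60° about Z; rotation is an isometry so areas/perimeters/island counts are preserved). Checking containment: at z = 22.12 the cross-section extends beyond the z = 2.52 cross-section by about 39.12 mm².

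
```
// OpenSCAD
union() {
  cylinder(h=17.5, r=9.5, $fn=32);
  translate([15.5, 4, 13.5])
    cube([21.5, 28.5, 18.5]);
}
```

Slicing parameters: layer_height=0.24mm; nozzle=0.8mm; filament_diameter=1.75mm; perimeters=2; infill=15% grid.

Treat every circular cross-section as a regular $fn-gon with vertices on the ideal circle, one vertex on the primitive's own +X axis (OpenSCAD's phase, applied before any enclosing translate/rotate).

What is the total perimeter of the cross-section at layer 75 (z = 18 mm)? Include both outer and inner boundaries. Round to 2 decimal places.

At z = 18 mm: the cylinder is absent (z outside [0, 17.5]); the cube at (15.5, 4) (footprint 21.5×28.5) is included at this height (perimeter 100.00 mm); Taking the union: only the 21.5×28.5 cube at (15.5, 4) is present, so the union is just that shape — boundary = 100.00 mm. Overall, the cross-section is a single solid region. Total boundary length (outer) = 100.00 mm.

100.00 mm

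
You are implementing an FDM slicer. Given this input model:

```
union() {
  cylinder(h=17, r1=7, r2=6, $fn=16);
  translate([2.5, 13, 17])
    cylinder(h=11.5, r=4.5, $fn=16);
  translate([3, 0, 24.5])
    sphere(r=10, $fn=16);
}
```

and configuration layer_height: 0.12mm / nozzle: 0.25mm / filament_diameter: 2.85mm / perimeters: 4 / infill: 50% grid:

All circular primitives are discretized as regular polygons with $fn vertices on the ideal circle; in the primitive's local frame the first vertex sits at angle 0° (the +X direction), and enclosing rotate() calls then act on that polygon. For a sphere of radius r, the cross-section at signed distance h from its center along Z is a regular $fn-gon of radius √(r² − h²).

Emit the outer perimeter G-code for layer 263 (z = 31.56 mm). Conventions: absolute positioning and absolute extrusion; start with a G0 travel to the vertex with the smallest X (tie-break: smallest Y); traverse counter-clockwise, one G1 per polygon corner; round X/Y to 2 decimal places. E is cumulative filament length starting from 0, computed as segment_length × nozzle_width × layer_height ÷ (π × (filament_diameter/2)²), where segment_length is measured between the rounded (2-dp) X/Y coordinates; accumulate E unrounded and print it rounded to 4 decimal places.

G0 X-4.08 Y0.00 Z31.56
G1 X-3.54 Y-2.71 E0.0130
G1 X-2.01 Y-5.01 E0.0260
G1 X0.29 Y-6.54 E0.0390
G1 X3.00 Y-7.08 E0.0520
G1 X5.71 Y-6.54 E0.0650
G1 X8.01 Y-5.01 E0.0780
G1 X9.54 Y-2.71 E0.0909
G1 X10.08 Y0.00 E0.1039
G1 X9.54 Y2.71 E0.1169
G1 X8.01 Y5.01 E0.1299
G1 X5.71 Y6.54 E0.1429
G1 X3.00 Y7.08 E0.1559
G1 X0.29 Y6.54 E0.1689
G1 X-2.01 Y5.01 E0.1819
G1 X-3.54 Y2.71 E0.1949
G1 X-4.08 Y0.00 E0.2079

At z = 31.56 mm: the cone is not intersected at this z (z outside [0, 17]); the cylinder at (2.5, 13) is absent (z outside [17, 28.5]); the sphere at (3, 0): section is a regular 16-gon, circumradius = √(r²−h²) = √(10²−7.06²) = 7.082; Merging all regions: only the r=10 sphere at (3, 0) is present, so the union is just that shape — 1 connected region. The outline is a single polygon with 16 vertices. Extrusion per mm of travel: 0.25 × 0.12 / (π × 1.425²) = 0.004703. Accumulating E over each segment gives final E = 0.2079.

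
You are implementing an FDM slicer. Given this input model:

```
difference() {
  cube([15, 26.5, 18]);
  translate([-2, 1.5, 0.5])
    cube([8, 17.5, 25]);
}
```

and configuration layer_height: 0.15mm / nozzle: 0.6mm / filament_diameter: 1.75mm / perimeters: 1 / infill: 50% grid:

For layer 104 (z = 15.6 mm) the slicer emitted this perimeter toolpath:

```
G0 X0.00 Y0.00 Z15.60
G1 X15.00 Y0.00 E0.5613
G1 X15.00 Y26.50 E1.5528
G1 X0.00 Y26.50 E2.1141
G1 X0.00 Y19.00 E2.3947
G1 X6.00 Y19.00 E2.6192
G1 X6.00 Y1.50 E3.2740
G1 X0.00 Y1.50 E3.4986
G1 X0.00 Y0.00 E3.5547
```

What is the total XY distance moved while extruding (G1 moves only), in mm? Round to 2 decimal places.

95.00 mm

Sum the Euclidean lengths of each G1 segment: total = 95.00 mm.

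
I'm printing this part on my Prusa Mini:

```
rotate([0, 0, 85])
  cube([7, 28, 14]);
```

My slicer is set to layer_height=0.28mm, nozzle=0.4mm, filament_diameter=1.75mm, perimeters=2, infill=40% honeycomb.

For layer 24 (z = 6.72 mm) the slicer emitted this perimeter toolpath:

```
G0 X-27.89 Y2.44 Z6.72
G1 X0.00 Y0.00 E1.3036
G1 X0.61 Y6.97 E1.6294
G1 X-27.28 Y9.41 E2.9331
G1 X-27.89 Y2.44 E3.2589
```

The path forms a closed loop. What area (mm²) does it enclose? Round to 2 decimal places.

Apply the shoelace formula to the sequence of (X, Y) vertices; enclosed area = 195.88 mm².

195.88 mm²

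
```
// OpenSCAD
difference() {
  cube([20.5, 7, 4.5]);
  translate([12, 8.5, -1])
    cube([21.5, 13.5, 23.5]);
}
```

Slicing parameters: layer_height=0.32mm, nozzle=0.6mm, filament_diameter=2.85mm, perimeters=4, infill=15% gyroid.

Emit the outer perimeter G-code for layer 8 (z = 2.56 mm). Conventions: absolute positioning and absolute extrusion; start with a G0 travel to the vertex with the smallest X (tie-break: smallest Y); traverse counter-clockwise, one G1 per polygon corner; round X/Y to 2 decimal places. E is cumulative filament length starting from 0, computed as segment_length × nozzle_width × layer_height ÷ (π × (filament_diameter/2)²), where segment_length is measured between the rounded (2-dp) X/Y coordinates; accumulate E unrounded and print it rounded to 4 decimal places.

G0 X0.00 Y0.00 Z2.56
G1 X20.50 Y0.00 E0.6170
G1 X20.50 Y7.00 E0.8277
G1 X0.00 Y7.00 E1.4447
G1 X0.00 Y0.00 E1.6553

At z = 2.56 mm: the 20.5×7 cube contributes its full rectangle; the cube at (12, 8.5) (footprint 21.5×13.5) is included at this height; Subtracting the remaining from the first: starting from the 20.5×7 cube, the 21.5×13.5 cube at (12, 8.5) misses the remaining region (no effect) — 1 connected region. The outline is a single polygon with 4 vertices. Extrusion per mm of travel: 0.6 × 0.32 / (π × 1.425²) = 0.030097. Accumulating E over each segment gives final E = 1.6553.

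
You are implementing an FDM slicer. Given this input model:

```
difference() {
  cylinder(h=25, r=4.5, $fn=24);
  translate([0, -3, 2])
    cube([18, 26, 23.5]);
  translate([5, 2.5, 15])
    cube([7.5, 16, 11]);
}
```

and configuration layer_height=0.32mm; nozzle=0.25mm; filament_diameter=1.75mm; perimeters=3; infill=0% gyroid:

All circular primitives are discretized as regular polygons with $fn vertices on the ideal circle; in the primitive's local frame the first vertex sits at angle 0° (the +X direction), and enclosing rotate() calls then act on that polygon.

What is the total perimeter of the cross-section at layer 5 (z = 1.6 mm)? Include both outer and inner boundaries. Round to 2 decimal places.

28.19 mm

At z = 1.6 mm: the r=4.5 cylinder gives a regular 24-gon of circumradius 4.5 (constant along its height) (perimeter = 2·24·4.500·sin(180°/24) = 28.19 mm); the cube at (0, -3) is absent (z outside [2, 25.5]); the cube at (5, 2.5) is absent (z outside [15, 26]); Taking the first minus the rest: none of the subtracted shapes is present at this height, so the r=4.5 cylinder is unchanged — boundary = 28.19 mm. Overall, the cross-section is a single solid region. Total boundary length (outer) = 28.19 mm.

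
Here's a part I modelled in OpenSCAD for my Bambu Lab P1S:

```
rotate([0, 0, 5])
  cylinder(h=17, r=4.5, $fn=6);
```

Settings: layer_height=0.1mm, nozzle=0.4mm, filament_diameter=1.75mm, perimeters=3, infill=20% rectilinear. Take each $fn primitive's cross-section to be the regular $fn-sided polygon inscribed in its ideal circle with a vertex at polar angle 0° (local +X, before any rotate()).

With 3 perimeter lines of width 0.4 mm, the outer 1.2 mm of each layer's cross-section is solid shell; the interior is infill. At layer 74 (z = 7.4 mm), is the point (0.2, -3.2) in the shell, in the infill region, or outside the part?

At z = 7.4 mm: the r=4.5 cylinder gives a regular 6-gon of circumradius 4.5 (constant along its height); (whole slice rotated 5° about Z — lengths, areas and connectivity unchanged). Overall, the cross-section is a single solid region. Undo the 5° rotation: the query point maps to (-0.080, -3.205) in the un-rotated model frame. The nearest boundary edge runs (-2.25, -3.90)→(2.25, -3.90); distance from the point to it = 0.69 mm. The point is inside the cross-section, 0.69 mm from the nearest boundary — within the 1.2 mm shell band (3 × 0.4).

shell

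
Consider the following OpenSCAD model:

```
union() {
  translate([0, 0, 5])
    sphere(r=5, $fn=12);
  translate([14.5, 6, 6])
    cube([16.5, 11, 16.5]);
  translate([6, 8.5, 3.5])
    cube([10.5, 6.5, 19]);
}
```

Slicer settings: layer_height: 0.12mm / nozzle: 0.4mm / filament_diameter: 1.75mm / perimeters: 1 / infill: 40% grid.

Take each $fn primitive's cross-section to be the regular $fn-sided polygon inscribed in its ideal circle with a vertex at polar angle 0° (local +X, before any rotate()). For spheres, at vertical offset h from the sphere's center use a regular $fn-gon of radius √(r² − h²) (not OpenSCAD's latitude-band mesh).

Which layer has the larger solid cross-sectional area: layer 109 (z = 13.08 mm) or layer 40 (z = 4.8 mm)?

layer 109 (z = 13.08 mm)

Layer 109 (z = 13.08): the sphere is absent (|z−center|=8.080 > r=5); the 16.5×11 cube at (14.5, 6) contributes its full rectangle (area 181.50 mm²); the cube at (6, 8.5) (footprint 10.5×6.5) is included at this height (area 68.25 mm²); Merging all regions: the regions partially overlap — summed areas 249.75 mm² minus the doubly-counted overlap 13.00 mm² gives 236.75 mm² — area = 236.75 mm². So its area = 236.75 mm². Layer 40 (z = 4.8): the r=5 sphere contributes a regular 12-gon of circumradius √(5²−0.2²) = 4.996 (area = (12/2)·4.996²·sin(360°/12) = 74.88 mm²); the cube at (14.5, 6) is not intersected at this z (z outside [6, 22.5]); the cube at (6, 8.5) is present — its section is the full 10.5×6.5 rectangle (area 68.25 mm²); Taking the union: the 2 present regions are separate (no shared area or edge), so areas and boundary lengths simply add and each stays a separate island — area = 143.13 mm². So its area = 143.13 mm². Layer 109 is larger (236.75 vs 143.13 mm²).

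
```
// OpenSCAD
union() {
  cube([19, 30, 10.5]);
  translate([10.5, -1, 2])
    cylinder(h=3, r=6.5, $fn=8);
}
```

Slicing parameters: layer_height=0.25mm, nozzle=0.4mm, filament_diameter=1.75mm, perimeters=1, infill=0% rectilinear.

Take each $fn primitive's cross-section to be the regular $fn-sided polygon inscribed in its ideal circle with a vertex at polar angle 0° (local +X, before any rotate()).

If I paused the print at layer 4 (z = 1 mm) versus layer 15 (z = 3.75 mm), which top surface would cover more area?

Layer 4 (z = 1): the cube is present — its section is the full 19×30 rectangle (area 570.00 mm²); the cylinder at (10.5, -1) is not intersected at this z (z outside [2, 5]); Merging all regions: only the 19×30 cube is present, so the union is just that shape — area = 570.00 mm². So its area = 570.00 mm². Layer 15 (z = 3.75): the cube is present — its section is the full 19×30 rectangle (area 570.00 mm²); the r=6.5 cylinder at (10.5, -1) gives a regular 8-gon of circumradius 6.5 (constant along its height) (area = (8/2)·6.500²·sin(360°/8) = 119.50 mm²); Merging all regions: the regions partially overlap — summed areas 689.50 mm² minus the doubly-counted overlap 47.16 mm² gives 642.34 mm² — area = 642.34 mm². So its area = 642.34 mm². Layer 15 is larger (642.34 vs 570.00 mm²).

layer 15 (z = 3.75 mm)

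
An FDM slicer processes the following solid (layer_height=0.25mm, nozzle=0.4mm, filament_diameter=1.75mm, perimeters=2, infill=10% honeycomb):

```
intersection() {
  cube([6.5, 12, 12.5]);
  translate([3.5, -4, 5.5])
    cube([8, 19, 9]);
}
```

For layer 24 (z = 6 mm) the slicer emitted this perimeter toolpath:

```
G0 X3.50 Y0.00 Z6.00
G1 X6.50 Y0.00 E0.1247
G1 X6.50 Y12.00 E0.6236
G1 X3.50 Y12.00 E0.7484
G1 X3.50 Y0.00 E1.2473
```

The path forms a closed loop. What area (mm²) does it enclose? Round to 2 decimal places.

Apply the shoelace formula to the sequence of (X, Y) vertices; enclosed area = 36.00 mm².

36.00 mm²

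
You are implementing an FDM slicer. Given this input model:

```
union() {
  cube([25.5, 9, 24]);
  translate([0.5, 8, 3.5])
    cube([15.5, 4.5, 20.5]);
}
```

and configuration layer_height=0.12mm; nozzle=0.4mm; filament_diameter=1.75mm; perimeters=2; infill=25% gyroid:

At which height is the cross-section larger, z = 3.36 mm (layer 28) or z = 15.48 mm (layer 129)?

Layer 28 (z = 3.36): the 25.5×9 cube contributes its full rectangle (area 229.50 mm²); the cube at (0.5, 8) is not intersected at this z (z outside [3.5, 24]); Merging all regions: only the 25.5×9 cube is present, so the union is just that shape — area = 229.50 mm². So its area = 229.50 mm². Layer 129 (z = 15.48): the cube (footprint 25.5×9) is included at this height (area 229.50 mm²); the 15.5×4.5 cube at (0.5, 8) contributes its full rectangle (area 69.75 mm²); Taking the union: the regions partially overlap — summed areas 299.25 mm² minus the doubly-counted overlap 15.50 mm² gives 283.75 mm² — area = 283.75 mm². So its area = 283.75 mm². Layer 129 is larger (283.75 vs 229.50 mm²).

layer 129 (z = 15.48 mm)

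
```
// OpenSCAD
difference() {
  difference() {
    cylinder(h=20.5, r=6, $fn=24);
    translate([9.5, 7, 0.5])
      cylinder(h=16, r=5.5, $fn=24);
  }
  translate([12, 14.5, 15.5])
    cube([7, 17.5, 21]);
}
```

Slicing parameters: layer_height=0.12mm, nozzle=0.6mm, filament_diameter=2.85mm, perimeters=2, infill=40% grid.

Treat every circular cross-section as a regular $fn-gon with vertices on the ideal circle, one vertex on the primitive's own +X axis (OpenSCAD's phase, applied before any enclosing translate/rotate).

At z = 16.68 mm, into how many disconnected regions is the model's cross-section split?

1

At z = 16.68 mm: the cylinder: section is a regular 24-gon, circumradius r=6; the cylinder at (9.5, 7) is absent (z outside [0.5, 16.5]); Subtracting the remaining from the first: none of the subtracted shapes is present at this height, so the r=6 cylinder is unchanged — 1 connected region; the cube at (12, 14.5) (footprint 7×17.5) is included at this height; Taking the first minus the rest: starting from the result so far, the 7×17.5 cube at (12, 14.5) misses the remaining region (no effect) — 1 connected region. The result has 1 disconnected region.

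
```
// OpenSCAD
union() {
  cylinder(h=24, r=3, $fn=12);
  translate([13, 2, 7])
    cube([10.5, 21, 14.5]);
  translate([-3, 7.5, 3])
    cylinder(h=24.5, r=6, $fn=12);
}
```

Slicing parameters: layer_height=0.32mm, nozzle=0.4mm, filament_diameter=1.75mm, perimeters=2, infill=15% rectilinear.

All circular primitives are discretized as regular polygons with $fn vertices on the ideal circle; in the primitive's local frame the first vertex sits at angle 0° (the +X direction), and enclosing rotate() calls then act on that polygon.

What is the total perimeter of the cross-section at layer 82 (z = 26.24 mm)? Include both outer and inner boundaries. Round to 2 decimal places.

37.27 mm

At z = 26.24 mm: the cylinder does not reach this height (z outside [0, 24]); the cube at (13, 2) is not intersected at this z (z outside [7, 21.5]); the r=6 cylinder at (-3, 7.5) contributes a regular 12-gon of circumradius 6 (perimeter = 2·12·6.000·sin(180°/12) = 37.27 mm); Taking the union: only the r=6 cylinder at (-3, 7.5) is present, so the union is just that shape — boundary = 37.27 mm. Overall, the cross-section is a single solid region. Total boundary length (outer) = 37.27 mm.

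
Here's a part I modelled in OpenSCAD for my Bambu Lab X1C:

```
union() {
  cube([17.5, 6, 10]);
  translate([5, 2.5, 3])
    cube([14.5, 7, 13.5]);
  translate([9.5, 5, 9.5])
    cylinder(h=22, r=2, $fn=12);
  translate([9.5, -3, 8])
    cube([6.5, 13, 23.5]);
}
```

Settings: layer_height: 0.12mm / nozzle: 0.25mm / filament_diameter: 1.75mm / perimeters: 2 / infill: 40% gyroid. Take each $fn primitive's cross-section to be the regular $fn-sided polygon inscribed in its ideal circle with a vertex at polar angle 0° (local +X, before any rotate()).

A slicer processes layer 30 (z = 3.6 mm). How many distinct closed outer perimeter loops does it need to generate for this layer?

At z = 3.6 mm: the 17.5×6 cube contributes its full rectangle; the cube at (5, 2.5) (footprint 14.5×7) is included at this height; the cylinder at (9.5, 5) does not reach this height (z outside [9.5, 31.5]); the cube at (9.5, -3) is not intersected at this z (z outside [8, 31.5]); Merging all regions: the regions partially overlap (shared area 43.75 mm²), so overlapping operands fuse into one piece — 1 connected region. The result has 1 disconnected region.

1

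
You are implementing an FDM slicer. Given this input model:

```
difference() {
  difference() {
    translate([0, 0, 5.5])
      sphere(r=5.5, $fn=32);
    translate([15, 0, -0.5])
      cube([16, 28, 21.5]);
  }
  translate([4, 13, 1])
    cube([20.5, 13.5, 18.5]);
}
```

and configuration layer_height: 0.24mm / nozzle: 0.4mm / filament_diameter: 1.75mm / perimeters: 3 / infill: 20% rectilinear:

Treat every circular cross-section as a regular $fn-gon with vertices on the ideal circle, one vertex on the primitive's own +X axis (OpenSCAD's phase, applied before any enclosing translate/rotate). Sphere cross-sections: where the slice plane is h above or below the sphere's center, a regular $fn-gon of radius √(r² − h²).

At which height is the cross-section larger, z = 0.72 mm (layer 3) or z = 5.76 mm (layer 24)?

Layer 3 (z = 0.72): the r=5.5 sphere slices to a regular 32-gon of circumradius 2.721 (√(r²−h²) with h=4.78 from center) (area = (32/2)·2.721²·sin(360°/32) = 23.10 mm²); the 16×28 cube at (15, 0) contributes its full rectangle (area 448.00 mm²); Taking the first minus the rest: starting from the r=5.5 sphere (23.10 mm²), the 16×28 cube at (15, 0) misses the remaining region (no effect) — area = 23.10 mm²; the cube at (4, 13) is not intersected at this z (z outside [1, 19.5]); Taking the first minus the rest: none of the subtracted shapes is present at this height, so that combined region is unchanged — area = 23.10 mm². So its area = 23.10 mm². Layer 24 (z = 5.76): the sphere: section is a regular 32-gon, circumradius = √(r²−h²) = √(5.5²−0.26²) = 5.494 (area = (32/2)·5.494²·sin(360°/32) = 94.21 mm²); the cube at (15, 0) (footprint 16×28) is included at this height (area 448.00 mm²); Taking the first minus the rest: starting from the r=5.5 sphere (94.21 mm²), the 16×28 cube at (15, 0) misses the remaining region (no effect) — area = 94.21 mm²; the cube at (4, 13) (footprint 20.5×13.5) is included at this height (area 276.75 mm²); Subtracting the remaining from the first: starting from the result so far (94.21 mm²), the 20.5×13.5 cube at (4, 13) misses the remaining region (no effect) — area = 94.21 mm². So its area = 94.21 mm². Layer 24 is larger (94.21 vs 23.10 mm²).

layer 24 (z = 5.76 mm)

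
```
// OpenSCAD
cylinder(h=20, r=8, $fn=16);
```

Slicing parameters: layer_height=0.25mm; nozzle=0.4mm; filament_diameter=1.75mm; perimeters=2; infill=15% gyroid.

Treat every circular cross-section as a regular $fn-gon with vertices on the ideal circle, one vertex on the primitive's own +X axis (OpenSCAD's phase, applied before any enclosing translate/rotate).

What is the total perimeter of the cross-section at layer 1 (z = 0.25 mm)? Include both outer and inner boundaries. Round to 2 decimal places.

At z = 0.25 mm: the cylinder: section is a regular 16-gon, circumradius r=8 (perimeter = 2·16·8.000·sin(180°/16) = 49.94 mm). Overall, the cross-section is a single solid region. Total boundary length (outer) = 49.94 mm.

49.94 mm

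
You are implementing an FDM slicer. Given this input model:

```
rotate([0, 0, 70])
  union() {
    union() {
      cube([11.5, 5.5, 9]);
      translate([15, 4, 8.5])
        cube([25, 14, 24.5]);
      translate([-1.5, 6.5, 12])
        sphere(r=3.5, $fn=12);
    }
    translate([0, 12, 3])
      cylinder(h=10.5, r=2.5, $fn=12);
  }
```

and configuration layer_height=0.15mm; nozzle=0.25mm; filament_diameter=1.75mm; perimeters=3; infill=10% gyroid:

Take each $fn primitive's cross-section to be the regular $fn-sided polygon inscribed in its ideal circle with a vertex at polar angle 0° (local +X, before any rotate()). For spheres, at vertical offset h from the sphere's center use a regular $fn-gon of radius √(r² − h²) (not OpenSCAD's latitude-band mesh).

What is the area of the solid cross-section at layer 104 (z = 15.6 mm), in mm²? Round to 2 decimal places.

350.00 mm²

At z = 15.6 mm: the cube does not reach this height (z outside [0, 9]); the cube at (15, 4) (footprint 25×14) is included at this height (area 350.00 mm²); the sphere at (-1.5, 6.5) is not intersected at this z (|z−center|=3.600 > r=3.5); Taking the union: only the 25×14 cube at (15, 4) is present, so the union is just that shape — area = 350.00 mm²; the cylinder at (0, 12) is absent (z outside [3, 13.5]); Combining (union): only the result so far is present, so the union is just that shape — area = 350.00 mm²; (whole slice rotated 70° about Z — lengths, areas and connectivity unchanged). Overall, the cross-section is a single solid region. Net area = 350.00 mm².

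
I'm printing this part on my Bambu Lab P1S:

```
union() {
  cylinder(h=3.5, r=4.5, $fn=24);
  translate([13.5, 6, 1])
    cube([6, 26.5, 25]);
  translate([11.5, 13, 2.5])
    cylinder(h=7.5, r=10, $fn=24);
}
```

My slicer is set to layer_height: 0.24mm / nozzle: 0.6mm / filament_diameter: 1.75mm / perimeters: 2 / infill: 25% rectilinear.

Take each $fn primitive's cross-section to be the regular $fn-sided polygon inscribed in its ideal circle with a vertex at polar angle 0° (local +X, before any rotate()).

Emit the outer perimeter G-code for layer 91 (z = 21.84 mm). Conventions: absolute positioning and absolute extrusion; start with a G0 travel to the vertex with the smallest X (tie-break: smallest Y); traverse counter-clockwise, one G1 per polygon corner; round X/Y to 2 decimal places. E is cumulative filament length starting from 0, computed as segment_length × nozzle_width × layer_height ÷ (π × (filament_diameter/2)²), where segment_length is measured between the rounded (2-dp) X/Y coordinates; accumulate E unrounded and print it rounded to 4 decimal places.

G0 X13.50 Y6.00 Z21.84
G1 X19.50 Y6.00 E0.3592
G1 X19.50 Y32.50 E1.9457
G1 X13.50 Y32.50 E2.3049
G1 X13.50 Y6.00 E3.8914

At z = 21.84 mm: the cylinder does not reach this height (z outside [0, 3.5]); the cube at (13.5, 6) (footprint 6×26.5) is included at this height; the cylinder at (11.5, 13) is not intersected at this z (z outside [2.5, 10]); Merging all regions: only the 6×26.5 cube at (13.5, 6) is present, so the union is just that shape — 1 connected region. The outline is a single polygon with 4 vertices. Extrusion per mm of travel: 0.6 × 0.24 / (π × 0.875²) = 0.059868. Accumulating E over each segment gives final E = 3.8914.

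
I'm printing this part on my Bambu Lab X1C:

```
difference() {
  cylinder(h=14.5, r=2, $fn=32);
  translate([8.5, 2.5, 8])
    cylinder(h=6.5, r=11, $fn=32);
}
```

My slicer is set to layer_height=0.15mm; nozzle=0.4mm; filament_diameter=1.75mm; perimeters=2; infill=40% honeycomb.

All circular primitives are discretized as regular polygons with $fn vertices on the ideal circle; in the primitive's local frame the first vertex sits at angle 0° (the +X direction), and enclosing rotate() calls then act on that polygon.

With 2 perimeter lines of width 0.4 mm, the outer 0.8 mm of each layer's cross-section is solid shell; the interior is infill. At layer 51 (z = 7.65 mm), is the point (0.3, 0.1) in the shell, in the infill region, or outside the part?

infill

At z = 7.65 mm: the cylinder: section is a regular 32-gon, circumradius r=2; the cylinder at (8.5, 2.5) does not reach this height (z outside [8, 14.5]); Taking the first minus the rest: none of the subtracted shapes is present at this height, so the r=2 cylinder is unchanged — 1 connected region. Overall, the cross-section is a single solid region. The nearest boundary edge runs (1.96, 0.39)→(1.85, 0.77); distance from the point to it = 1.67 mm. The point is inside the cross-section and 1.67 mm from the nearest boundary — more than the 0.8 mm shell width (2 × 0.4), so it's in the infill interior.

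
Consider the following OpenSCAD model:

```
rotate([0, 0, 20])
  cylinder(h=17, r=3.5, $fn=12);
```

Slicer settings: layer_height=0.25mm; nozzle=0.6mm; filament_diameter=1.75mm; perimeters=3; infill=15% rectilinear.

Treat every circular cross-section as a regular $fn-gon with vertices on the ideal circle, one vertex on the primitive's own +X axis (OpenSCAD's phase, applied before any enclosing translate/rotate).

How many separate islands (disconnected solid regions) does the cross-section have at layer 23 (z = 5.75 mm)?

At z = 5.75 mm: the cylinder: section is a regular 12-gon, circumradius r=3.5; (rotated 20° about Z; rotation is an isometry so areas/perimeters/island counts are preserved). Overall, the cross-section is a single solid region. Island count = 1.

1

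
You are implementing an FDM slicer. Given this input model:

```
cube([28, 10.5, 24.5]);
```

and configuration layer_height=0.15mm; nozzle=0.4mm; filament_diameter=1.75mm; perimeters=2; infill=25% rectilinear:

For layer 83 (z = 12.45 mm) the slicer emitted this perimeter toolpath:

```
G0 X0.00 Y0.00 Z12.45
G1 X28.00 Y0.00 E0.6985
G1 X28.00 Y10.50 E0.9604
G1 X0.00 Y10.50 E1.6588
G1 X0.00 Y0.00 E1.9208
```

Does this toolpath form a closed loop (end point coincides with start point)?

yes

Start point (G0): (0.00, 0.00). End point (last G1): the path returns to the start — closed.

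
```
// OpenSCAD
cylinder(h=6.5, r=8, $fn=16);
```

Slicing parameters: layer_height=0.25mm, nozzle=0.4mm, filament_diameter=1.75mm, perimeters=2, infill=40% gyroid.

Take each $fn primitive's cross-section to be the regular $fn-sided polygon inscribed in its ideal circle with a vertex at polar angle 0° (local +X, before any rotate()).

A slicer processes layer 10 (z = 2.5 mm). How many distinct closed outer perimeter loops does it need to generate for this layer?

At z = 2.5 mm: the r=8 cylinder contributes a regular 16-gon of circumradius 8. The result has 1 disconnected region.

1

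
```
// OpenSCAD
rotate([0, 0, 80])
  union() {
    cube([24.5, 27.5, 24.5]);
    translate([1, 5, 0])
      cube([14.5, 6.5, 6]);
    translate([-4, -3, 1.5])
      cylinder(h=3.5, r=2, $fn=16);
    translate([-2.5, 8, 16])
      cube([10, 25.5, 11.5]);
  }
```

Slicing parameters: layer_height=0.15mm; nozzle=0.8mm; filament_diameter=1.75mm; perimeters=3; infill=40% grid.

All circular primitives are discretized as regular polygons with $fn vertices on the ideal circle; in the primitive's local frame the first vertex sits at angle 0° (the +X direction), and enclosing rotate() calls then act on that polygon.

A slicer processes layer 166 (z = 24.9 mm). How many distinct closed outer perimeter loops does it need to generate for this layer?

At z = 24.9 mm: the cube is not intersected at this z (z outside [0, 24.5]); the cube at (1, 5) is not intersected at this z (z outside [0, 6]); the cylinder at (-4, -3) is not intersected at this z (z outside [1.5, 5]); the cube at (-2.5, 8) (footprint 10×25.5) is included at this height; Merging all regions: only the 10×25.5 cube at (-2.5, 8) is present, so the union is just that shape — 1 connected region; (whole slice rotated 80° about Z — lengths, areas and connectivity unchanged). The result has 1 disconnected region.

1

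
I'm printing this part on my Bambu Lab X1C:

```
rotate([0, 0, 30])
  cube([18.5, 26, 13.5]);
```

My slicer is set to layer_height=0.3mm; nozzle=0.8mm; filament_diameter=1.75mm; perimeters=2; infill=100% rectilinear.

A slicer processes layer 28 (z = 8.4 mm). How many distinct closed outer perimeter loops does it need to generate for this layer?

At z = 8.4 mm: the cube is present — its section is the full 18.5×26 rectangle; (whole slice rotated 30° about Z — lengths, areas and connectivity unchanged). The result has 1 disconnected region.

1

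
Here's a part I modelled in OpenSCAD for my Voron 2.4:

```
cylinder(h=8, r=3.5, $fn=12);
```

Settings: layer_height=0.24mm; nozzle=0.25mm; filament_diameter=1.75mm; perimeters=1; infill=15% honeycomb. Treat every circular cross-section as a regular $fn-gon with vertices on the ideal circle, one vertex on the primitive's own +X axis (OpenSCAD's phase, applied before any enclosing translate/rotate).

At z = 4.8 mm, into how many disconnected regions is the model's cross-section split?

1

At z = 4.8 mm: the r=3.5 cylinder contributes a regular 12-gon of circumradius 3.5. The result has 1 disconnected region.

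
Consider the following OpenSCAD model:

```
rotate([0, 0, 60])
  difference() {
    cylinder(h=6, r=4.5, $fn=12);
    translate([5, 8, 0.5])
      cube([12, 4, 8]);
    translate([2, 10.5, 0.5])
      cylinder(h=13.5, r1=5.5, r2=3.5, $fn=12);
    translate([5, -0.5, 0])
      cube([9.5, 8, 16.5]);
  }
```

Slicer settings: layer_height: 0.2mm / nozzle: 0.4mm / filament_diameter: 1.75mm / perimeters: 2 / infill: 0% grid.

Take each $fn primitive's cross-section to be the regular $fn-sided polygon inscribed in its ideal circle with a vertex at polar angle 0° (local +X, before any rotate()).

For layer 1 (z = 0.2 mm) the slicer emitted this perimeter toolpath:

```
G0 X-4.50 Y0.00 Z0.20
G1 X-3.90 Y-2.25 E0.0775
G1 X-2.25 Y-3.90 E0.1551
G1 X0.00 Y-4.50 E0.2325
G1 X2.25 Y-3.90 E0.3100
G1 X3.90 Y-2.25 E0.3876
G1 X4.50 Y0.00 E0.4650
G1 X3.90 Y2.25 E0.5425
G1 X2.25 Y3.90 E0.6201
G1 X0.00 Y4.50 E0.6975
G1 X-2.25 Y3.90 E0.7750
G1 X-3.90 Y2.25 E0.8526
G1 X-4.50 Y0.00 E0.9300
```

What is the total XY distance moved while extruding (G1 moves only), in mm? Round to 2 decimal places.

Sum the Euclidean lengths of each G1 segment: total = 27.96 mm.

27.96 mm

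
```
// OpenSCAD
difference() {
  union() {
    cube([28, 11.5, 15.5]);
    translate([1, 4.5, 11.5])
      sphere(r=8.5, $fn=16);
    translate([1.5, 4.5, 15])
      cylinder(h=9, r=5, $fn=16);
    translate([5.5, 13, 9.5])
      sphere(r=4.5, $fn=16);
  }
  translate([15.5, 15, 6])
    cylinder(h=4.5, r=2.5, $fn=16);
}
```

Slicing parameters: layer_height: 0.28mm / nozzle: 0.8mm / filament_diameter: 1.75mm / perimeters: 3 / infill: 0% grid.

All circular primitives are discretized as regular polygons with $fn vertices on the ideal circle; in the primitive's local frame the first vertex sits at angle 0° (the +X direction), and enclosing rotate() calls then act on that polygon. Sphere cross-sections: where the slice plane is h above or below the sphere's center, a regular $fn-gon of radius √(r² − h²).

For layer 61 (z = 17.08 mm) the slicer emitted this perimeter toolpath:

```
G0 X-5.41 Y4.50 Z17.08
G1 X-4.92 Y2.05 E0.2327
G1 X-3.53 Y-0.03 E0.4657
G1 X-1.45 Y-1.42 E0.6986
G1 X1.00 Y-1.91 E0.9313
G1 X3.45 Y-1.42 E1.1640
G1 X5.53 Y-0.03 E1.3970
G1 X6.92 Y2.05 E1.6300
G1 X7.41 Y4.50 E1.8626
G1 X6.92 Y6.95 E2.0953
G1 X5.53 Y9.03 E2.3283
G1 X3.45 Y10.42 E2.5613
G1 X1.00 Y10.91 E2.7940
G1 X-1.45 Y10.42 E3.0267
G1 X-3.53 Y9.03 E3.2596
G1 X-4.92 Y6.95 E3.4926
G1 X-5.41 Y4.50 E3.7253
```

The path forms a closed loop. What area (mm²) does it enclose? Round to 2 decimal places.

125.69 mm²

Apply the shoelace formula to the sequence of (X, Y) vertices; enclosed area = 125.69 mm².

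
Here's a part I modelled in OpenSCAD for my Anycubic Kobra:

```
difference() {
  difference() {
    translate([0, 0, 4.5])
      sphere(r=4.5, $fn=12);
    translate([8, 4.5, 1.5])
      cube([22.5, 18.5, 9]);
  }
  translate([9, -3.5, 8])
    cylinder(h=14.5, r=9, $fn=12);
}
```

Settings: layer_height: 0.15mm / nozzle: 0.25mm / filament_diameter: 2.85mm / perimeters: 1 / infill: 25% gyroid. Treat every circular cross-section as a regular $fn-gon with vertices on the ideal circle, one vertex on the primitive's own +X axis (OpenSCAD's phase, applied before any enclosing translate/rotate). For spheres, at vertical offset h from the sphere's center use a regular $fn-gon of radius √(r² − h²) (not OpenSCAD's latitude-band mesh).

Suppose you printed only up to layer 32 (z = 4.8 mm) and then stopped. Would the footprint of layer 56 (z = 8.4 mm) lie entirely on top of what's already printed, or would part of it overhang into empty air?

entirely on top

Compare the two slices. At z = 4.8: the sphere: section is a regular 12-gon, circumradius = √(r²−h²) = √(4.5²−0.3²) = 4.490 (area = (12/2)·4.490²·sin(360°/12) = 60.48 mm²); the cube at (8, 4.5) (footprint 22.5×18.5) is included at this height (area 416.25 mm²); Taking the first minus the rest: starting from the r=4.5 sphere (60.48 mm²), the 22.5×18.5 cube at (8, 4.5) misses the remaining region (no effect) — area = 60.48 mm²; the cylinder at (9, -3.5) is not intersected at this z (z outside [8, 22.5]); After the difference (first − rest): none of the subtracted shapes is present at this height, so that combined region is unchanged — area = 60.48 mm². At z = 8.4: the sphere: section is a regular 12-gon, circumradius = √(r²−h²) = √(4.5²−3.9²) = 2.245 (area = (12/2)·2.245²·sin(360°/12) = 15.12 mm²); the cube at (8, 4.5) (footprint 22.5×18.5) is included at this height (area 416.25 mm²); After the difference (first − rest): starting from the r=4.5 sphere (15.12 mm²), the 22.5×18.5 cube at (8, 4.5) misses the remaining region (no effect) — area = 15.12 mm²; the r=9 cylinder at (9, -3.5) contributes a regular 12-gon of circumradius 9 (area = (12/2)·9.000²·sin(360°/12) = 243.00 mm²); Subtracting the remaining from the first: starting from the result so far (15.12 mm²), the r=9 cylinder at (9, -3.5) partially overlaps it — only the 3.59 mm² overlap (of its 243.00 mm²) is removed, clipping the outline — area = 11.53 mm². Checking containment: the cross-section at z = 8.4 is a subset of the cross-section at z = 4.8.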